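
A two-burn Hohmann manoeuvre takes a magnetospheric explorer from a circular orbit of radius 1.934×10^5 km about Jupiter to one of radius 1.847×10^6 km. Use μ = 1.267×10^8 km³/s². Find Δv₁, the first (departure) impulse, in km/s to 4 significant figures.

The Hohmann ellipse has a_t = (r₁ + r₂)/2 = 1.0202×10^6 km.
On the circular orbit at r = 1.934×10^5 km, v_c = √(μ/r) = 25.595 km/s.
Vis-viva on the transfer ellipse at r = 1.934×10^5 km gives v_t = √[μ(2/r − 1/a_t)] = 34.439 km/s.
Δv₁ = |v_t − v_c| = |34.439 − 25.595| = 8.844 km/s.

Δv₁ = 8.844 km/s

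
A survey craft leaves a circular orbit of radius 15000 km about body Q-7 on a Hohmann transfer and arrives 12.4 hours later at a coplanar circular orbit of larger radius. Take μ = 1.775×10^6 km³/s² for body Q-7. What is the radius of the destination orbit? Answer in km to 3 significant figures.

r₂ = 1.27×10^5 km

Transfer time t = 12.4 hours = 44640 s, and t = π√(a_t³/μ).
So a_t = (μ t²/π²)^(1/3) = (1.775×10^6 × (44640)² / π²)^(1/3) = 71031 km.
Since a_t = (r₁ + r₂)/2, r₂ = 2a_t − r₁ = 2×71031 − 15000 = 1.27062×10^5 km.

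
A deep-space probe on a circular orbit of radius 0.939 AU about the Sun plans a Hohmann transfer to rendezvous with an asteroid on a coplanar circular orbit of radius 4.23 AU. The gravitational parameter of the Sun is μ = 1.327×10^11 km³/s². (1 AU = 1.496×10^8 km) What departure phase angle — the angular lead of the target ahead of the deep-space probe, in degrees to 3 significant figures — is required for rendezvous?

φ = 94.0°

In km: r₁ = 0.939 × 1.496×10^8 = 1.404744×10^8 km; r₂ = 4.23 × 1.496×10^8 = 6.32808×10^8 km.
Transfer-ellipse semi-major axis a_t = (r₁ + r₂)/2 = (1.404744×10^8 + 6.32808×10^8)/2 = 3.866412×10^8 km.
The half-period of the transfer ellipse is t = π√(a_t³/μ) = 6.5566×10^7 s.
The target's mean motion on its circular orbit is ω₂ = √(μ/r₂³) = 2.2884×10^-8 rad/s.
Angle swept by the target during transfer: ω₂·t = 1.5004 rad = 85.97°.
The deep-space probe traverses 180° on the transfer ellipse, so the target must lead by 180° − 85.97° = 94.0°.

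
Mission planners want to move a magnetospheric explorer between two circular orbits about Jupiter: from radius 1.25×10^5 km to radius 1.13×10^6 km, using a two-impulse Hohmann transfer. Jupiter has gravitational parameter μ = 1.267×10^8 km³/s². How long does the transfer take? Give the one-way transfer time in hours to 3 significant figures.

The Hohmann ellipse has a_t = (r₁ + r₂)/2 = 6.275×10^5 km.
By Kepler's third law the transfer-orbit period is T = 2π√(a_t³/μ), so t = T/2 = 1.387×10^5 s.
Converting: 1.387×10^5 s ÷ 3600 s/hour = 38.5 hours.

t = 38.5 hours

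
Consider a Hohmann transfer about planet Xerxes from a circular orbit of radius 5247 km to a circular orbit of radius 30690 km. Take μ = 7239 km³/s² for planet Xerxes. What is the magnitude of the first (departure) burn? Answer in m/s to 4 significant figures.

Δv₁ = 360.5 m/s

Semi-major axis of the transfer orbit: a_t = (5247 + 30690)/2 = 17968.5 km.
On the circular orbit at r = 5247 km, v_c = √(μ/r) = 1.1746 km/s.
Vis-viva on the transfer ellipse at r = 5247 km gives v_t = √[μ(2/r − 1/a_t)] = 1.5351 km/s.
Δv₁ = |v_t − v_c| = |1.5351 − 1.1746| = 0.3605 km/s.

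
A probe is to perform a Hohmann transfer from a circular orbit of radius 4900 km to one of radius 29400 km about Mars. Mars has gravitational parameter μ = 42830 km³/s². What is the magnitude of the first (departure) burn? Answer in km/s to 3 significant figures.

Δv₁ = 0.914 km/s

The Hohmann ellipse has a_t = (r₁ + r₂)/2 = 17150 km.
On the circular orbit at r = 4900 km, v_c = √(μ/r) = 2.9565 km/s.
Transfer-orbit speed at the same r (vis-viva, a = a_t): v_t = √[μ(2/r − 1/a_t)] = 3.8710 km/s.
Δv₁ = |v_t − v_c| = |3.8710 − 2.9565| = 0.9145 km/s.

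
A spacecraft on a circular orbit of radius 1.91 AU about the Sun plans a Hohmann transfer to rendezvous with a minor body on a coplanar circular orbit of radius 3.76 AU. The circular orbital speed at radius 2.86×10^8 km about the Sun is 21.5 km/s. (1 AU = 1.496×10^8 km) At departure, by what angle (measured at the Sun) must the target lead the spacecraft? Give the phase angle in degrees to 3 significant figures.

From the circular-orbit relation v² = μ/r at r = 2.86×10^8 km: μ = v²r = (21.5)² × 2.86×10^8 = 1.32204×10^11 km³/s².
In km: r₁ = 1.91 × 1.496×10^8 = 2.85736×10^8 km; r₂ = 3.76 × 1.496×10^8 = 5.62496×10^8 km.
The Hohmann ellipse has a_t = (r₁ + r₂)/2 = 4.24116×10^8 km.
The half-period of the transfer ellipse is t = π√(a_t³/μ) = 7.54667×10^7 s.
Target angular speed ω₂ = √(μ/r₂³) = 2.72548×10^-8 rad/s.
Angle swept by the target during transfer: ω₂·t = 2.0568 rad = 117.8°.
Arrival is 180° from departure on the ellipse, so φ = 180° − 117.8° = 62.2°.

φ = 62.2°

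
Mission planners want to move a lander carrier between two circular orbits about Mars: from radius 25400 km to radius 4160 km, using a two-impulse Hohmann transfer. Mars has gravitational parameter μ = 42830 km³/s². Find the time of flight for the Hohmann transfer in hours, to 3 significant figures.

t = 7.58 hours

Transfer-ellipse semi-major axis a_t = (r₁ + r₂)/2 = (25400 + 4160)/2 = 14780 km.
By Kepler's third law the transfer-orbit period is T = 2π√(a_t³/μ), so t = T/2 = 27280 s.
Converting: 27280 s ÷ 3600 s/hour = 7.58 hours.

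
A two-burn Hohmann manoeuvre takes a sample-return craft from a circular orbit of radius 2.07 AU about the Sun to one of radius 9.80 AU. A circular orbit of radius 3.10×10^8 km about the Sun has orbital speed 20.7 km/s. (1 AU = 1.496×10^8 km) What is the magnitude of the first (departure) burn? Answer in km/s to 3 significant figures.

Δv₁ = 5.90 km/s

From the circular-orbit relation v² = μ/r at r = 3.10×10^8 km: μ = v²r = (20.7)² × 3.10×10^8 = 1.32832×10^11 km³/s².
In km: r₁ = 2.07 × 1.496×10^8 = 3.09672×10^8 km; r₂ = 9.80 × 1.496×10^8 = 1.46608×10^9 km.
Transfer-ellipse semi-major axis a_t = (r₁ + r₂)/2 = (3.09672×10^8 + 1.46608×10^9)/2 = 8.87876×10^8 km.
Circular speed at r = 3.09672×10^8 km: v_c = √(μ/r) = 20.711 km/s.
Transfer-orbit speed at the same r (vis-viva, a = a_t): v_t = √[μ(2/r − 1/a_t)] = 26.614 km/s.
Δv₁ = |v_t − v_c| = |26.614 − 20.711| = 5.903 km/s.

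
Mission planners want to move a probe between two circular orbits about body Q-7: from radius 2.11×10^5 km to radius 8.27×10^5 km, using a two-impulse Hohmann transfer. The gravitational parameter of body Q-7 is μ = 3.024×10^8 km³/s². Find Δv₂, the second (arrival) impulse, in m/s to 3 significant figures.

Δv₂ = 6930 m/s

Transfer-ellipse semi-major axis a_t = (r₁ + r₂)/2 = (2.110×10^5 + 8.270×10^5)/2 = 5.190×10^5 km.
On the circular orbit at r = 8.270×10^5 km, v_c = √(μ/r) = 19.12 km/s.
Transfer-orbit speed at the same r (vis-viva, a = a_t): v_t = √[μ(2/r − 1/a_t)] = 12.19 km/s.
Δv₂ = |v_t − v_c| = |12.19 − 19.12| = 6.930 km/s.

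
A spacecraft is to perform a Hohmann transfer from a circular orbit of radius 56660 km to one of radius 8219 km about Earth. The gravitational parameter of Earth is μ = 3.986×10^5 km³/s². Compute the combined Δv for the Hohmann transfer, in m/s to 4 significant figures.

Semi-major axis of the transfer orbit: a_t = (56660 + 8219)/2 = 32439.5 km.
At r₁ the circular-orbit speed is v₁ = √(μ/r₁) = 2.652 km/s.
Transfer-orbit speed at r₁ (vis-viva equation): v_a = √[μ(2/r₁ − 1/a_t)] = 1.335 km/s.
First burn Δv₁ = |v_a − v₁| = 1.317 km/s.
Circular speed at r₂: v₂ = √(μ/r₂) = 6.964 km/s.
Transfer-orbit speed at r₂: v_p = √[μ(2/r₂ − 1/a_t)] = 9.204 km/s.
Second burn Δv₂ = |v₂ − v_p| = 2.240 km/s.
Total Δv = Δv₁ + Δv₂ = 3.557 km/s.

Δv = 3557 m/s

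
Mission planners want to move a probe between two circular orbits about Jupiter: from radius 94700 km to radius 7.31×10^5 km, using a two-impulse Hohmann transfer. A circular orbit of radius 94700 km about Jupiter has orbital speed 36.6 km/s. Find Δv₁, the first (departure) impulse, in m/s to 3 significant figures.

From the circular-orbit relation v² = μ/r at r = 94700 km: μ = v²r = (36.6)² × 94700 = 1.26856×10^8 km³/s².
The Hohmann ellipse has a_t = (r₁ + r₂)/2 = 4.1285×10^5 km.
Circular speed at r = 94700 km: v_c = √(μ/r) = 36.60 km/s.
Vis-viva on the transfer ellipse at r = 94700 km gives v_t = √[μ(2/r − 1/a_t)] = 48.70 km/s.
Δv₁ = |v_t − v_c| = |48.70 − 36.60| = 12.10 km/s.

Δv₁ = 12100 m/s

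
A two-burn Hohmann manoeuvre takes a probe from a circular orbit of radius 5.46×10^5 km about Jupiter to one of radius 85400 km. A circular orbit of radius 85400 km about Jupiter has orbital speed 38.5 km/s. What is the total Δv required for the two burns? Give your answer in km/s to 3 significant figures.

Δv = 19.4 km/s

From the circular-orbit relation v² = μ/r at r = 85400 km: μ = v²r = (38.5)² × 85400 = 1.26584×10^8 km³/s².
The Hohmann ellipse has a_t = (r₁ + r₂)/2 = 3.157×10^5 km.
Circular speed at r₁: v₁ = √(μ/r₁) = √(1.26584×10^8/5.460×10^5) = 15.226 km/s.
Transfer-orbit speed at r₁ (v² = μ(2/r − 1/a)): v_a = √[μ(2/r₁ − 1/a_t)] = 7.9193 km/s.
First burn Δv₁ = |v_a − v₁| = 7.307 km/s.
Circular speed at r₂: v₂ = √(μ/r₂) = 38.50 km/s.
Transfer-orbit speed at r₂: v_p = √[μ(2/r₂ − 1/a_t)] = 50.63 km/s.
Second burn Δv₂ = |v₂ − v_p| = 12.13 km/s.
Δv = Δv₁ + Δv₂ = 7.307 + 12.13 = 19.44 km/s.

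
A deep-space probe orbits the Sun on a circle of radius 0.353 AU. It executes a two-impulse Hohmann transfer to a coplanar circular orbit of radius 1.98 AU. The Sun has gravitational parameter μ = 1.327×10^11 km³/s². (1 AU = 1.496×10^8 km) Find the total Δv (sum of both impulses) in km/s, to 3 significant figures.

Δv = 24.7 km/s

In km: r₁ = 0.353 × 1.496×10^8 = 5.28088×10^7 km; r₂ = 1.98 × 1.496×10^8 = 2.96208×10^8 km.
Transfer-ellipse semi-major axis a_t = (r₁ + r₂)/2 = (5.28088×10^7 + 2.96208×10^8)/2 = 1.745084×10^8 km.
Circular speed at r₁: v₁ = √(μ/r₁) = √(1.327×10^11/5.28088×10^7) = 50.13 km/s.
Transfer-orbit speed at r₁ (vis-viva): v_p = √[μ(2/r₁ − 1/a_t)] = 65.31 km/s.
First burn Δv₁ = |v_p − v₁| = 15.18 km/s.
At r₂, v₂ = √(μ/r₂) = 21.1659 km/s.
Transfer-orbit speed at r₂: v_a = √[μ(2/r₂ − 1/a_t)] = 11.6435 km/s.
Second burn Δv₂ = |v₂ − v_a| = 9.522 km/s.
Total Δv = Δv₁ + Δv₂ = 24.70 km/s.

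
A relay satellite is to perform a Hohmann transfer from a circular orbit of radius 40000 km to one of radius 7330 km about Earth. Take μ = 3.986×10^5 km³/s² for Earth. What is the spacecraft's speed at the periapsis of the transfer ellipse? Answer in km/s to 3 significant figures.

v = 9.59 km/s

The Hohmann ellipse has a_t = (r₁ + r₂)/2 = 23665 km.
The periapsis of the transfer ellipse is at r = 7330 km.
From the vis-viva equation, v = √[μ(2/r − 1/a_t)] = 9.587 km/s.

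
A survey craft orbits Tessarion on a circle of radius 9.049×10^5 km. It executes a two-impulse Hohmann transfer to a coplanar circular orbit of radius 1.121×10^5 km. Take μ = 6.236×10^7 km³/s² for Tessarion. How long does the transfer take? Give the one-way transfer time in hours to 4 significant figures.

The Hohmann ellipse has a_t = (r₁ + r₂)/2 = 5.085×10^5 km.
By Kepler's third law the transfer-orbit period is T = 2π√(a_t³/μ), so t = T/2 = 1.4426×10^5 s.
Converting: 1.4426×10^5 s ÷ 3600 s/hour = 40.07 hours.

t = 40.07 hours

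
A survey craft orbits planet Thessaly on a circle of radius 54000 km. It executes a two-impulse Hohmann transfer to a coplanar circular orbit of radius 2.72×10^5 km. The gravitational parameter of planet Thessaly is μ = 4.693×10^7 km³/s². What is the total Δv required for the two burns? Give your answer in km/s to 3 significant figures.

Δv = 14.2 km/s

Transfer-ellipse semi-major axis a_t = (r₁ + r₂)/2 = (54000 + 2.720×10^5)/2 = 1.630×10^5 km.
Circular speed at r₁: v₁ = √(μ/r₁) = √(4.693×10^7/54000) = 29.480 km/s.
On the transfer ellipse at r₁, vis-viva gives v_p = √[μ(2/r₁ − 1/a_t)] = 38.082 km/s.
First burn Δv₁ = |v_p − v₁| = 8.602 km/s.
Circular speed at r₂: v₂ = √(μ/r₂) = 13.135 km/s.
Transfer-orbit speed at r₂: v_a = √[μ(2/r₂ − 1/a_t)] = 7.5604 km/s.
Second burn Δv₂ = |v₂ − v_a| = 5.575 km/s.
Total Δv = Δv₁ + Δv₂ = 14.18 km/s.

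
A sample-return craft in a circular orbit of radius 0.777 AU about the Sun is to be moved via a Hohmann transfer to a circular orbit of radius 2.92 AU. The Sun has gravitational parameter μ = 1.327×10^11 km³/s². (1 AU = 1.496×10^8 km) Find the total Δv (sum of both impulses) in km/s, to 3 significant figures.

In km: r₁ = 0.777 × 1.496×10^8 = 1.162392×10^8 km; r₂ = 2.92 × 1.496×10^8 = 4.36832×10^8 km.
Transfer-ellipse semi-major axis a_t = (r₁ + r₂)/2 = (1.162392×10^8 + 4.36832×10^8)/2 = 2.765356×10^8 km.
At r₁ the circular-orbit speed is v₁ = √(μ/r₁) = 33.788 km/s.
Transfer-orbit speed at r₁ (v² = μ(2/r − 1/a)): v_p = √[μ(2/r₁ − 1/a_t)] = 42.466 km/s.
First burn Δv₁ = |v_p − v₁| = 8.678 km/s.
At r₂, v₂ = √(μ/r₂) = 17.429 km/s.
Transfer-orbit speed at r₂: v_a = √[μ(2/r₂ − 1/a_t)] = 11.300 km/s.
Second burn Δv₂ = |v₂ − v_a| = 6.129 km/s.
Total Δv = Δv₁ + Δv₂ = 14.81 km/s.

Δv = 14.8 km/s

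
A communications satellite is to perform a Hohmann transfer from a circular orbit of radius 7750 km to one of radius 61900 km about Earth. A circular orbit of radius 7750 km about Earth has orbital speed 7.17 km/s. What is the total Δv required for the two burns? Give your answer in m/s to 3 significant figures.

From the circular-orbit relation v² = μ/r at r = 7750 km: μ = v²r = (7.17)² × 7750 = 3.98419×10^5 km³/s².
Transfer-ellipse semi-major axis a_t = (r₁ + r₂)/2 = (7750 + 61900)/2 = 34825 km.
Circular speed at r₁: v₁ = √(μ/r₁) = √(3.98419×10^5/7750) = 7.170 km/s.
On the transfer ellipse at r₁, v² = μ(2/r − 1/a) gives v_p = √[μ(2/r₁ − 1/a_t)] = 9.559 km/s.
First burn Δv₁ = |v_p − v₁| = 2.389 km/s.
At r₂, v₂ = √(μ/r₂) = 2.537 km/s.
Transfer-orbit speed at r₂: v_a = √[μ(2/r₂ − 1/a_t)] = 1.197 km/s.
Second burn Δv₂ = |v₂ − v_a| = 1.340 km/s.
Total Δv = Δv₁ + Δv₂ = 3.729 km/s.

Δv = 3730 m/s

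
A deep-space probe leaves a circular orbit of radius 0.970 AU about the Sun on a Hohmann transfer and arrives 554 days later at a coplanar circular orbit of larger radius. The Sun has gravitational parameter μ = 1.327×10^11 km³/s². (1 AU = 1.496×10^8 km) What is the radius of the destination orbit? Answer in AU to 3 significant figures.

r₂ = 3.22 AU

In km: r₁ = 0.970 × 1.496×10^8 = 1.45112×10^8 km.
Transfer time t = 554 days = 4.78656×10^7 s, and t = π√(a_t³/μ).
So a_t = (μ t²/π²)^(1/3) = (1.327×10^11 × (4.78656×10^7)² / π²)^(1/3) = 3.1348×10^8 km.
Since a_t = (r₁ + r₂)/2, r₂ = 2a_t − r₁ = 2×3.1348×10^8 − 1.45112×10^8 = 4.81848×10^8 km.
In AU: r₂ = 4.81848×10^8 / 1.496×10^8 = 3.22 AU.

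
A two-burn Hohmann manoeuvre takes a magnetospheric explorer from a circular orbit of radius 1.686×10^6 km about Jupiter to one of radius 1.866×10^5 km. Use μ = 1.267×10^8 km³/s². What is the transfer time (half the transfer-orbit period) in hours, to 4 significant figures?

t = 70.24 hours

Transfer-ellipse semi-major axis a_t = (r₁ + r₂)/2 = (1.686×10^6 + 1.866×10^5)/2 = 9.363×10^5 km.
Transfer time t = π√(a_t³/μ) = π√((9.363×10^5)³ / 1.267×10^8) = 2.5286×10^5 s.
Converting: 2.5286×10^5 s ÷ 3600 s/hour = 70.24 hours.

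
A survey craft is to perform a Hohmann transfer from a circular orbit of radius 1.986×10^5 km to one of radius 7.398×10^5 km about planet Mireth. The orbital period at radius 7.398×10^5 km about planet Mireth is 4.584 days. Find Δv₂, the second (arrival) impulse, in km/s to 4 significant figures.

Δv₂ = 4.101 km/s

From Kepler's third law T² = 4π²r³/μ at r = 7.398×10^5 km, T = 4.584 days = 4.584 × 86400 s = 3.960576×10^5 s: μ = 4π²r³/T² = 1.01903×10^8 km³/s².
Semi-major axis of the transfer orbit: a_t = (1.986×10^5 + 7.398×10^5)/2 = 4.692×10^5 km.
Circular speed at r = 7.398×10^5 km: v_c = √(μ/r) = 11.7364 km/s.
Transfer-orbit speed at the same r (vis-viva, a = a_t): v_t = √[μ(2/r − 1/a_t)] = 7.63566 km/s.
Δv₂ = |v_t − v_c| = |7.63566 − 11.7364| = 4.101 km/s.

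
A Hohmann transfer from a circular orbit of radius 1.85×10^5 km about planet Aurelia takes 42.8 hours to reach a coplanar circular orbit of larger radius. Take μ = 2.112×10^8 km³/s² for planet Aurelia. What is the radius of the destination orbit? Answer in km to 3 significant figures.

Transfer time t = 42.8 hours = 1.5408×10^5 s, and t = π√(a_t³/μ).
So a_t = (μ t²/π²)^(1/3) = (2.112×10^8 × (1.5408×10^5)² / π²)^(1/3) = 7.9793×10^5 km.
Since a_t = (r₁ + r₂)/2, r₂ = 2a_t − r₁ = 2×7.9793×10^5 − 1.850×10^5 = 1.41086×10^6 km.

r₂ = 1.41×10^6 km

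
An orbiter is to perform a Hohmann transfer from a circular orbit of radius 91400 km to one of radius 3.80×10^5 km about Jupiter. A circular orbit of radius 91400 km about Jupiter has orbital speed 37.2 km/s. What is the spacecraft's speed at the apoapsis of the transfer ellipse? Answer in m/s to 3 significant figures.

v = 11400 m/s

From the circular-orbit relation v² = μ/r at r = 91400 km: μ = v²r = (37.2)² × 91400 = 1.26483×10^8 km³/s².
Semi-major axis of the transfer orbit: a_t = (91400 + 3.800×10^5)/2 = 2.357×10^5 km.
The apoapsis of the transfer ellipse is at r = 3.800×10^5 km.
Applying v² = μ(2/r − 1/a_t): v = 11.36 km/s.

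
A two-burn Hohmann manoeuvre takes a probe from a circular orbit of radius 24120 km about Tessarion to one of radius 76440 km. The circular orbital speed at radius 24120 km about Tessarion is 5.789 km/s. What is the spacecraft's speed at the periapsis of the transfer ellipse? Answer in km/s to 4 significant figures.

From the circular-orbit relation v² = μ/r at r = 24120 km: μ = v²r = (5.789)² × 24120 = 8.08322×10^5 km³/s².
Transfer-ellipse semi-major axis a_t = (r₁ + r₂)/2 = (24120 + 76440)/2 = 50280 km.
At periapsis, r = 24120 km.
Applying v² = μ(2/r − 1/a_t): v = 7.138 km/s.

v = 7.138 km/s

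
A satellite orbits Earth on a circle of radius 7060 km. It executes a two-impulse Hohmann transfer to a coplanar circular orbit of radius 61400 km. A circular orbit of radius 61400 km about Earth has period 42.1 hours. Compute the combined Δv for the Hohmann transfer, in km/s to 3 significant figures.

Δv = 3.94 km/s

From Kepler's third law T² = 4π²r³/μ at r = 61400 km, T = 42.1 hours = 42.1 × 3600 s = 1.5156×10^5 s: μ = 4π²r³/T² = 3.97828×10^5 km³/s².
Semi-major axis of the transfer orbit: a_t = (7060 + 61400)/2 = 34230 km.
At r₁ the circular-orbit speed is v₁ = √(μ/r₁) = 7.5066381 km/s.
On the transfer ellipse at r₁, v² = μ(2/r − 1/a) gives v_p = √[μ(2/r₁ − 1/a_t)] = 10.053707 km/s.
First burn Δv₁ = |v_p − v₁| = 2.547069 km/s.
At r₂, v₂ = √(μ/r₂) = 2.545445 km/s.
Transfer-orbit speed at r₂: v_a = √[μ(2/r₂ − 1/a_t)] = 1.156013 km/s.
Second burn Δv₂ = |v₂ − v_a| = 1.389432 km/s.
Δv = Δv₁ + Δv₂ = 2.547069 + 1.389432 = 3.937 km/s.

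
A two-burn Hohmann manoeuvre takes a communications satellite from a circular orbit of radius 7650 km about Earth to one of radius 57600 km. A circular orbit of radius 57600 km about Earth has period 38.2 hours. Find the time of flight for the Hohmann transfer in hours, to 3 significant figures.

t = 8.14 hours

From Kepler's third law T² = 4π²r³/μ at r = 57600 km, T = 38.2 hours = 38.2 × 3600 s = 1.3752×10^5 s: μ = 4π²r³/T² = 3.98929×10^5 km³/s².
Transfer-ellipse semi-major axis a_t = (r₁ + r₂)/2 = (7650 + 57600)/2 = 32625 km.
Half the transfer-orbit period gives t = π√(a_t³/μ) = 29310 s.
Converting: 29310 s ÷ 3600 s/hour = 8.14 hours.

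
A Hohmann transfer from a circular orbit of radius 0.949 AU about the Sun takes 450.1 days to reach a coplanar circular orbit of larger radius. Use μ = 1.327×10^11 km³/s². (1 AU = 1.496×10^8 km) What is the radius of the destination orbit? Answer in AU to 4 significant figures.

r₂ = 2.700 AU

In km: r₁ = 0.949 × 1.496×10^8 = 1.419704×10^8 km.
Transfer time t = 450.1 days = 3.888864×10^7 s, and t = π√(a_t³/μ).
So a_t = (μ t²/π²)^(1/3) = (1.327×10^11 × (3.888864×10^7)² / π²)^(1/3) = 2.7294×10^8 km.
Since a_t = (r₁ + r₂)/2, r₂ = 2a_t − r₁ = 2×2.7294×10^8 − 1.419704×10^8 = 4.039096×10^8 km.
In AU: r₂ = 4.039096×10^8 / 1.496×10^8 = 2.700 AU.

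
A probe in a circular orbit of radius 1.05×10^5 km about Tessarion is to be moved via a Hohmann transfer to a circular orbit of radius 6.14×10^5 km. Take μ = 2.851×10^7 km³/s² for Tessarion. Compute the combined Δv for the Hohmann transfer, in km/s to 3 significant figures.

Δv = 8.19 km/s

The Hohmann ellipse has a_t = (r₁ + r₂)/2 = 3.595×10^5 km.
At r₁ the circular-orbit speed is v₁ = √(μ/r₁) = 16.4780 km/s.
On the transfer ellipse at r₁, v² = μ(2/r − 1/a) gives v_p = √[μ(2/r₁ − 1/a_t)] = 21.5347 km/s.
First burn Δv₁ = |v_p − v₁| = 5.0567 km/s.
Circular speed at r₂: v₂ = √(μ/r₂) = 6.8141929 km/s.
Transfer-orbit speed at r₂: v_a = √[μ(2/r₂ − 1/a_t)] = 3.6826430 km/s.
Second burn Δv₂ = |v₂ − v_a| = 3.1315 km/s.
Δv = Δv₁ + Δv₂ = 5.0567 + 3.1315 = 8.188 km/s.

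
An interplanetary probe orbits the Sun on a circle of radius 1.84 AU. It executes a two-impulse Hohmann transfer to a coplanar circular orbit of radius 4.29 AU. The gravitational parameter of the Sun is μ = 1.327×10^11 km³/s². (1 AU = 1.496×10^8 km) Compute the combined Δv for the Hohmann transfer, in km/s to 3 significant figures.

Δv = 7.26 km/s

In km: r₁ = 1.84 × 1.496×10^8 = 2.75264×10^8 km; r₂ = 4.29 × 1.496×10^8 = 6.41784×10^8 km.
The Hohmann ellipse has a_t = (r₁ + r₂)/2 = 4.58524×10^8 km.
Circular speed at r₁: v₁ = √(μ/r₁) = √(1.327×10^11/2.75264×10^8) = 21.96 km/s.
On the transfer ellipse at r₁, vis-viva gives v_p = √[μ(2/r₁ − 1/a_t)] = 25.98 km/s.
First burn Δv₁ = |v_p − v₁| = 4.020 km/s.
Circular speed at r₂: v₂ = √(μ/r₂) = 14.379 km/s.
Transfer-orbit speed at r₂: v_a = √[μ(2/r₂ − 1/a_t)] = 11.141 km/s.
Second burn Δv₂ = |v₂ − v_a| = 3.238 km/s.
Δv = Δv₁ + Δv₂ = 4.020 + 3.238 = 7.258 km/s.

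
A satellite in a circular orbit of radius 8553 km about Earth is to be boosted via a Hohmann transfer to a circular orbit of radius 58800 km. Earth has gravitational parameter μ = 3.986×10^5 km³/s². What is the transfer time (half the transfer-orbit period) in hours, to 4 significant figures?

t = 8.542 hours

Semi-major axis of the transfer orbit: a_t = (8553 + 58800)/2 = 33676.5 km.
Transfer time t = π√(a_t³/μ) = π√((33676.5)³ / 3.986×10^5) = 30750 s.
Converting: 30750 s ÷ 3600 s/hour = 8.542 hours.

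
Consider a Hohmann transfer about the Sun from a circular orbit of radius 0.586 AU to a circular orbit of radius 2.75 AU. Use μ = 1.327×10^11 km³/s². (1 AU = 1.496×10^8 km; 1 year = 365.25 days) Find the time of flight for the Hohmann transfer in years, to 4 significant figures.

In km: r₁ = 0.586 × 1.496×10^8 = 8.76656×10^7 km; r₂ = 2.75 × 1.496×10^8 = 4.114×10^8 km.
The Hohmann ellipse has a_t = (r₁ + r₂)/2 = 2.495328×10^8 km.
Transfer time t = π√(a_t³/μ) = π√((2.495328×10^8)³ / 1.327×10^11) = 3.399×10^7 s.
Converting: 3.399×10^7 s ÷ 3.15576×10^7 s/year (365.25 × 86400) = 1.077 years.

t = 1.077 years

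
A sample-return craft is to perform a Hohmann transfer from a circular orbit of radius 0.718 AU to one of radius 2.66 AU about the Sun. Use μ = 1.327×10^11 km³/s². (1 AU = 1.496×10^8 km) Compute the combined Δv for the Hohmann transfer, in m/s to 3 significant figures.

In km: r₁ = 0.718 × 1.496×10^8 = 1.074128×10^8 km; r₂ = 2.66 × 1.496×10^8 = 3.97936×10^8 km.
The Hohmann ellipse has a_t = (r₁ + r₂)/2 = 2.526744×10^8 km.
Circular speed at r₁: v₁ = √(μ/r₁) = √(1.327×10^11/1.074128×10^8) = 35.149 km/s.
On the transfer ellipse at r₁, vis-viva equation gives v_p = √[μ(2/r₁ − 1/a_t)] = 44.110 km/s.
First burn Δv₁ = |v_p − v₁| = 8.961 km/s.
Circular speed at r₂: v₂ = √(μ/r₂) = 18.261 km/s.
Transfer-orbit speed at r₂: v_a = √[μ(2/r₂ − 1/a_t)] = 11.906 km/s.
Second burn Δv₂ = |v₂ − v_a| = 6.355 km/s.
Total Δv = Δv₁ + Δv₂ = 15.32 km/s.

Δv = 15300 m/s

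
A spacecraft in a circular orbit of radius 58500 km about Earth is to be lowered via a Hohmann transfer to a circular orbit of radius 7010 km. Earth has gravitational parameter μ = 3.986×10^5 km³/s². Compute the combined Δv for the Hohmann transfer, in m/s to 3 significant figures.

The Hohmann ellipse has a_t = (r₁ + r₂)/2 = 32755 km.
Circular speed at r₁: v₁ = √(μ/r₁) = √(3.986×10^5/58500) = 2.6103 km/s.
Transfer-orbit speed at r₁ (vis-viva): v_a = √[μ(2/r₁ − 1/a_t)] = 1.2076 km/s.
First burn Δv₁ = |v_a − v₁| = 1.4027 km/s.
Circular speed at r₂: v₂ = √(μ/r₂) = 7.54066 km/s.
Transfer-orbit speed at r₂: v_p = √[μ(2/r₂ − 1/a_t)] = 10.0774 km/s.
Second burn Δv₂ = |v₂ − v_p| = 2.5367 km/s.
Total Δv = Δv₁ + Δv₂ = 3.939 km/s.

Δv = 3940 m/s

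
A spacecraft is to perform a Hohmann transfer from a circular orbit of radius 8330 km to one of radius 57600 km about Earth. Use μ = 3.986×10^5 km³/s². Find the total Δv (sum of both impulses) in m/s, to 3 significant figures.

Δv = 3530 m/s

The Hohmann ellipse has a_t = (r₁ + r₂)/2 = 32965 km.
At r₁ the circular-orbit speed is v₁ = √(μ/r₁) = 6.9175 km/s.
On the transfer ellipse at r₁, vis-viva equation gives v_p = √[μ(2/r₁ − 1/a_t)] = 9.1439 km/s.
First burn Δv₁ = |v_p − v₁| = 2.2264 km/s.
At r₂, v₂ = √(μ/r₂) = 2.6306 km/s.
Transfer-orbit speed at r₂: v_a = √[μ(2/r₂ − 1/a_t)] = 1.3224 km/s.
Second burn Δv₂ = |v₂ − v_a| = 1.3082 km/s.
Total Δv = Δv₁ + Δv₂ = 3.535 km/s.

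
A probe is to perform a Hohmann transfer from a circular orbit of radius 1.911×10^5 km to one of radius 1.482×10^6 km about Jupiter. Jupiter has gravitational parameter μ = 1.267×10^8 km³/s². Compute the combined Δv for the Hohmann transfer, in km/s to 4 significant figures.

Semi-major axis of the transfer orbit: a_t = (1.911×10^5 + 1.482×10^6)/2 = 8.3655×10^5 km.
Circular speed at r₁: v₁ = √(μ/r₁) = √(1.267×10^8/1.911×10^5) = 25.749 km/s.
On the transfer ellipse at r₁, v² = μ(2/r − 1/a) gives v_p = √[μ(2/r₁ − 1/a_t)] = 34.272 km/s.
First burn Δv₁ = |v_p − v₁| = 8.523 km/s.
Circular speed at r₂: v₂ = √(μ/r₂) = 9.246 km/s.
Transfer-orbit speed at r₂: v_a = √[μ(2/r₂ − 1/a_t)] = 4.419 km/s.
Second burn Δv₂ = |v₂ − v_a| = 4.827 km/s.
Δv = Δv₁ + Δv₂ = 8.523 + 4.827 = 13.35 km/s.

Δv = 13.35 km/s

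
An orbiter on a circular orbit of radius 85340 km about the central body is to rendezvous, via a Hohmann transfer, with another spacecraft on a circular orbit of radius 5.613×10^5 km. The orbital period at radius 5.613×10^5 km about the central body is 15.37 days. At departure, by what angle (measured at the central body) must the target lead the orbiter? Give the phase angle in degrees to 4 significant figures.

From Kepler's third law T² = 4π²r³/μ at r = 5.613×10^5 km, T = 15.37 days = 15.37 × 86400 s = 1.327968×10^6 s: μ = 4π²r³/T² = 3.95886×10^6 km³/s².
The Hohmann ellipse has a_t = (r₁ + r₂)/2 = 3.2332×10^5 km.
Transfer time t = π√(a_t³/μ) = 2.903×10^5 s.
The target's mean motion on its circular orbit is ω₂ = √(μ/r₂³) = 4.731×10^-6 rad/s.
Angle swept by the target during transfer: ω₂·t = 1.3734 rad = 78.69°.
Arrival is 180° from departure on the ellipse, so φ = 180° − 78.69° = 101.3°.

φ = 101.3°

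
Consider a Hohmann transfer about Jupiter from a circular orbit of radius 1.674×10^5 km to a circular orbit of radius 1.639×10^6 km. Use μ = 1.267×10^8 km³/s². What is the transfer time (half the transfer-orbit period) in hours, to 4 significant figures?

Transfer-ellipse semi-major axis a_t = (r₁ + r₂)/2 = (1.674×10^5 + 1.639×10^6)/2 = 9.032×10^5 km.
By Kepler's third law the transfer-orbit period is T = 2π√(a_t³/μ), so t = T/2 = 2.3957×10^5 s.
Converting: 2.3957×10^5 s ÷ 3600 s/hour = 66.55 hours.

t = 66.55 hours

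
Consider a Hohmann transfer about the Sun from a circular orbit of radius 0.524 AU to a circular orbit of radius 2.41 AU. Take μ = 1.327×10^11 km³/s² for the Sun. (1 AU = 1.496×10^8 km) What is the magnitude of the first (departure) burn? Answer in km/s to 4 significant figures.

Δv₁ = 11.59 km/s

In km: r₁ = 0.524 × 1.496×10^8 = 7.83904×10^7 km; r₂ = 2.41 × 1.496×10^8 = 3.60536×10^8 km.
The Hohmann ellipse has a_t = (r₁ + r₂)/2 = 2.194632×10^8 km.
On the circular orbit at r = 7.83904×10^7 km, v_c = √(μ/r) = 41.14 km/s.
Vis-viva on the transfer ellipse at r = 7.83904×10^7 km gives v_t = √[μ(2/r − 1/a_t)] = 52.73 km/s.
Δv₁ = |v_t − v_c| = |52.73 − 41.14| = 11.59 km/s.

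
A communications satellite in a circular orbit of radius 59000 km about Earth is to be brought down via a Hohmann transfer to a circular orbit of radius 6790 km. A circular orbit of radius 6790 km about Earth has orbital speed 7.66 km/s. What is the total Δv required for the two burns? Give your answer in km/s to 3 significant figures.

Δv = 4.02 km/s

From the circular-orbit relation v² = μ/r at r = 6790 km: μ = v²r = (7.66)² × 6790 = 3.98407×10^5 km³/s².
Semi-major axis of the transfer orbit: a_t = (59000 + 6790)/2 = 32895 km.
Circular speed at r₁: v₁ = √(μ/r₁) = √(3.98407×10^5/59000) = 2.599 km/s.
On the transfer ellipse at r₁, vis-viva gives v_a = √[μ(2/r₁ − 1/a_t)] = 1.181 km/s.
First burn Δv₁ = |v_a − v₁| = 1.418 km/s.
At r₂, v₂ = √(μ/r₂) = 7.6600 km/s.
Transfer-orbit speed at r₂: v_p = √[μ(2/r₂ − 1/a_t)] = 10.259 km/s.
Second burn Δv₂ = |v₂ − v_p| = 2.599 km/s.
Δv = Δv₁ + Δv₂ = 1.418 + 2.599 = 4.017 km/s.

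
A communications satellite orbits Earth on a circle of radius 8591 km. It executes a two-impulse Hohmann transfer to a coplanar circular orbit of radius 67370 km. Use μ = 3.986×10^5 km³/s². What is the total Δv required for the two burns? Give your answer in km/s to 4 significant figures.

Semi-major axis of the transfer orbit: a_t = (8591 + 67370)/2 = 37980.5 km.
At r₁ the circular-orbit speed is v₁ = √(μ/r₁) = 6.812 km/s.
On the transfer ellipse at r₁, vis-viva equation gives v_p = √[μ(2/r₁ − 1/a_t)] = 9.072 km/s.
First burn Δv₁ = |v_p − v₁| = 2.260 km/s.
Circular speed at r₂: v₂ = √(μ/r₂) = 2.4324 km/s.
Transfer-orbit speed at r₂: v_a = √[μ(2/r₂ − 1/a_t)] = 1.1568 km/s.
Second burn Δv₂ = |v₂ − v_a| = 1.276 km/s.
Total Δv = Δv₁ + Δv₂ = 3.536 km/s.

Δv = 3.536 km/s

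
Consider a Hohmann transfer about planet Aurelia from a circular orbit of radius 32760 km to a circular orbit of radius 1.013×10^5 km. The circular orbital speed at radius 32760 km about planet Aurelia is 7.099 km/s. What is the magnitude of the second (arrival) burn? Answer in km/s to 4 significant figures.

From the circular-orbit relation v² = μ/r at r = 32760 km: μ = v²r = (7.099)² × 32760 = 1.65097×10^6 km³/s².
Transfer-ellipse semi-major axis a_t = (r₁ + r₂)/2 = (32760 + 1.013×10^5)/2 = 67030 km.
On the circular orbit at r = 1.013×10^5 km, v_c = √(μ/r) = 4.037 km/s.
Vis-viva on the transfer ellipse at r = 1.013×10^5 km gives v_t = √[μ(2/r − 1/a_t)] = 2.822 km/s.
Δv₂ = |v_t − v_c| = |2.822 − 4.037| = 1.215 km/s.

Δv₂ = 1.215 km/s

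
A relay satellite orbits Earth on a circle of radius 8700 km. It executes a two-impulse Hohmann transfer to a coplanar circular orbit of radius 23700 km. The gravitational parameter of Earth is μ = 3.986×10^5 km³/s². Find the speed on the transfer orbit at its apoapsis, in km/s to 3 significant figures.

v = 3.01 km/s

The Hohmann ellipse has a_t = (r₁ + r₂)/2 = 16200 km.
At apoapsis, r = 23700 km.
From the vis-viva equation, v = √[μ(2/r − 1/a_t)] = 3.005 km/s.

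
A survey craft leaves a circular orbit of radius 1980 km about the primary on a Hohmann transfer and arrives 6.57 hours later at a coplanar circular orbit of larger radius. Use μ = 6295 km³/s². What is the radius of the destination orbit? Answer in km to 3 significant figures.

Transfer time t = 6.57 hours = 23652 s, and t = π√(a_t³/μ).
So a_t = (μ t²/π²)^(1/3) = (6295 × (23652)² / π²)^(1/3) = 7092.7 km.
Since a_t = (r₁ + r₂)/2, r₂ = 2a_t − r₁ = 2×7092.7 − 1980 = 12205.4 km.

r₂ = 12200 km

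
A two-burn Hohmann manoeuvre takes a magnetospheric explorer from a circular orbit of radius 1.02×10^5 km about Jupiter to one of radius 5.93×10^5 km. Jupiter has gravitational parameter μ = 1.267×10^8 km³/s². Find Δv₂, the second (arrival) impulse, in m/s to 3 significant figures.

Transfer-ellipse semi-major axis a_t = (r₁ + r₂)/2 = (1.020×10^5 + 5.930×10^5)/2 = 3.475×10^5 km.
Circular speed at r = 5.930×10^5 km: v_c = √(μ/r) = 14.617 km/s.
Vis-viva on the transfer ellipse at r = 5.930×10^5 km gives v_t = √[μ(2/r − 1/a_t)] = 7.9192 km/s.
Δv₂ = |v_t − v_c| = |7.9192 − 14.617| = 6.698 km/s.

Δv₂ = 6700 m/s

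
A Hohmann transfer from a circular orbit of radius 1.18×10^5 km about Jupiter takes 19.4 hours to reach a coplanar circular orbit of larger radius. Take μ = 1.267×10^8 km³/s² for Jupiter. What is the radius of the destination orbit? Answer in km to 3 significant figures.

r₂ = 6.76×10^5 km

Transfer time t = 19.4 hours = 69840 s, and t = π√(a_t³/μ).
So a_t = (μ t²/π²)^(1/3) = (1.267×10^8 × (69840)² / π²)^(1/3) = 3.9710×10^5 km.
Since a_t = (r₁ + r₂)/2, r₂ = 2a_t − r₁ = 2×3.9710×10^5 − 1.180×10^5 = 6.762×10^5 km.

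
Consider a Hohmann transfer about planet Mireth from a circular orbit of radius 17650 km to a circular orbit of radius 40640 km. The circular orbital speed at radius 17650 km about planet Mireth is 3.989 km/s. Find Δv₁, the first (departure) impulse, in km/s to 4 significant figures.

Δv₁ = 0.7214 km/s

From the circular-orbit relation v² = μ/r at r = 17650 km: μ = v²r = (3.989)² × 17650 = 2.80849×10^5 km³/s².
The Hohmann ellipse has a_t = (r₁ + r₂)/2 = 29145 km.
Circular speed at r = 17650 km: v_c = √(μ/r) = 3.9890 km/s.
Transfer-orbit speed at the same r (vis-viva, a = a_t): v_t = √[μ(2/r − 1/a_t)] = 4.7104 km/s.
Δv₁ = |v_t − v_c| = |4.7104 − 3.9890| = 0.7214 km/s.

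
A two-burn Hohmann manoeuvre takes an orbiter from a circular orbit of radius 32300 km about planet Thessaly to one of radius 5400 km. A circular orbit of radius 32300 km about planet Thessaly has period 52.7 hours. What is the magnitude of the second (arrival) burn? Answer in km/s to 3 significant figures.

From Kepler's third law T² = 4π²r³/μ at r = 32300 km, T = 52.7 hours = 52.7 × 3600 s = 1.8972×10^5 s: μ = 4π²r³/T² = 36960.8 km³/s².
Transfer-ellipse semi-major axis a_t = (r₁ + r₂)/2 = (32300 + 5400)/2 = 18850 km.
On the circular orbit at r = 5400 km, v_c = √(μ/r) = 2.6162 km/s.
Transfer-orbit speed at the same r (vis-viva, a = a_t): v_t = √[μ(2/r − 1/a_t)] = 3.4247 km/s.
Δv₂ = |v_t − v_c| = |3.4247 − 2.6162| = 0.8085 km/s.

Δv₂ = 0.808 km/s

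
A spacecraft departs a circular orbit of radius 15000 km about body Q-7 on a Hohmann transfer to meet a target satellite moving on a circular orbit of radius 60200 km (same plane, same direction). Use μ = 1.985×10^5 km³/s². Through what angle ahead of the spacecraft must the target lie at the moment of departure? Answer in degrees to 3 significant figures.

φ = 91.1°

Semi-major axis of the transfer orbit: a_t = (15000 + 60200)/2 = 37600 km.
Transfer time t = π√(a_t³/μ) = 51410.448 s.
Target angular speed ω₂ = √(μ/r₂³) = 3.0163763×10^-5 rad/s.
Angle swept by the target during transfer: ω₂·t = 1.5507326 rad = 88.8504°.
The spacecraft traverses 180° on the transfer ellipse, so the target must lead by 180° − 88.8504° = 91.1°.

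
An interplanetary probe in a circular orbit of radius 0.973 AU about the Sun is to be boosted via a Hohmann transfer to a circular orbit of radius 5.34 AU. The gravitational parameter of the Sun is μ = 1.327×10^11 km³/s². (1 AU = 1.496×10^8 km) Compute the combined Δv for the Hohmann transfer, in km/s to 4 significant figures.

In km: r₁ = 0.973 × 1.496×10^8 = 1.455608×10^8 km; r₂ = 5.34 × 1.496×10^8 = 7.98864×10^8 km.
The Hohmann ellipse has a_t = (r₁ + r₂)/2 = 4.722124×10^8 km.
Circular speed at r₁: v₁ = √(μ/r₁) = √(1.327×10^11/1.455608×10^8) = 30.1935 km/s.
Transfer-orbit speed at r₁ (vis-viva): v_p = √[μ(2/r₁ − 1/a_t)] = 39.2718 km/s.
First burn Δv₁ = |v_p − v₁| = 9.078 km/s.
At r₂, v₂ = √(μ/r₂) = 12.8884 km/s.
Transfer-orbit speed at r₂: v_a = √[μ(2/r₂ − 1/a_t)] = 7.15571 km/s.
Second burn Δv₂ = |v₂ − v_a| = 5.733 km/s.
Δv = Δv₁ + Δv₂ = 9.078 + 5.733 = 14.81 km/s.

Δv = 14.81 km/s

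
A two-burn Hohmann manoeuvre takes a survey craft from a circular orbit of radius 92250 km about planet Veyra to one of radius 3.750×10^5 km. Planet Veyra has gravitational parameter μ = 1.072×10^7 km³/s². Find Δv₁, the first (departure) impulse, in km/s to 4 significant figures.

Semi-major axis of the transfer orbit: a_t = (92250 + 3.750×10^5)/2 = 2.33625×10^5 km.
Circular speed at r = 92250 km: v_c = √(μ/r) = 10.7799 km/s.
Vis-viva on the transfer ellipse at r = 92250 km gives v_t = √[μ(2/r − 1/a_t)] = 13.6575 km/s.
Δv₁ = |v_t − v_c| = |13.6575 − 10.7799| = 2.878 km/s.

Δv₁ = 2.878 km/s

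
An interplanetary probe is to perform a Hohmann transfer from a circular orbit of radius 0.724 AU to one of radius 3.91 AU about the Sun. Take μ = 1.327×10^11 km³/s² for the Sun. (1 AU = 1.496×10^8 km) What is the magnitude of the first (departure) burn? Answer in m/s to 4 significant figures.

Δv₁ = 10470 m/s

In km: r₁ = 0.724 × 1.496×10^8 = 1.083104×10^8 km; r₂ = 3.91 × 1.496×10^8 = 5.84936×10^8 km.
The Hohmann ellipse has a_t = (r₁ + r₂)/2 = 3.466232×10^8 km.
Circular speed at r = 1.083104×10^8 km: v_c = √(μ/r) = 35.00 km/s.
Transfer-orbit speed at the same r (vis-viva, a = a_t): v_t = √[μ(2/r − 1/a_t)] = 45.47 km/s.
Δv₁ = |v_t − v_c| = |45.47 − 35.00| = 10.47 km/s.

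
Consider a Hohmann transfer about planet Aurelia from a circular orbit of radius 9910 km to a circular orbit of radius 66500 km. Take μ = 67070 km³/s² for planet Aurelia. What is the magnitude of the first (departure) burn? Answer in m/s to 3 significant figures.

Δv₁ = 831 m/s

The Hohmann ellipse has a_t = (r₁ + r₂)/2 = 38205 km.
On the circular orbit at r = 9910 km, v_c = √(μ/r) = 2.6015 km/s.
Transfer-orbit speed at the same r (vis-viva, a = a_t): v_t = √[μ(2/r − 1/a_t)] = 3.4322 km/s.
Δv₁ = |v_t − v_c| = |3.4322 − 2.6015| = 0.8307 km/s.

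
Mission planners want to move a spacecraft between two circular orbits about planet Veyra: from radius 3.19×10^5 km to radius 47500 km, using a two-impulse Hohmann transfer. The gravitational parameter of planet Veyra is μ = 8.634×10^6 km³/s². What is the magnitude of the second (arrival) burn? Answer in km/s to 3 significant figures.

Δv₂ = 4.31 km/s

Semi-major axis of the transfer orbit: a_t = (3.190×10^5 + 47500)/2 = 1.8325×10^5 km.
On the circular orbit at r = 47500 km, v_c = √(μ/r) = 13.482 km/s.
Vis-viva on the transfer ellipse at r = 47500 km gives v_t = √[μ(2/r − 1/a_t)] = 17.788 km/s.
Δv₂ = |v_t − v_c| = |17.788 − 13.482| = 4.306 km/s.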